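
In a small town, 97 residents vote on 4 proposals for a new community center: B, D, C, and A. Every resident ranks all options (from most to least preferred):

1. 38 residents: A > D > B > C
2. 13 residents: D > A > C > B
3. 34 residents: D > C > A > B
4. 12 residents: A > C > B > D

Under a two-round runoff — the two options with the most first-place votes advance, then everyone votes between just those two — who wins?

A

Round 1 first-place votes: B 0, D 47, C 0, A 50.
A and D advance.
Runoff: A is preferred to D by 50 voters; D by 47.
A wins the runoff.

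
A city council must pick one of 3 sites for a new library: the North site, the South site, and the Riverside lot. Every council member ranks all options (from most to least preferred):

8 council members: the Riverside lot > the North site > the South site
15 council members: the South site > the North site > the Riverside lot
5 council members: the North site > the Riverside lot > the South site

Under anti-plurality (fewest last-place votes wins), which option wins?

the North site

Last-place votes: the North site 0, the South site 13, the Riverside lot 15.
the North site is ranked last by the fewest voters, so the North site wins.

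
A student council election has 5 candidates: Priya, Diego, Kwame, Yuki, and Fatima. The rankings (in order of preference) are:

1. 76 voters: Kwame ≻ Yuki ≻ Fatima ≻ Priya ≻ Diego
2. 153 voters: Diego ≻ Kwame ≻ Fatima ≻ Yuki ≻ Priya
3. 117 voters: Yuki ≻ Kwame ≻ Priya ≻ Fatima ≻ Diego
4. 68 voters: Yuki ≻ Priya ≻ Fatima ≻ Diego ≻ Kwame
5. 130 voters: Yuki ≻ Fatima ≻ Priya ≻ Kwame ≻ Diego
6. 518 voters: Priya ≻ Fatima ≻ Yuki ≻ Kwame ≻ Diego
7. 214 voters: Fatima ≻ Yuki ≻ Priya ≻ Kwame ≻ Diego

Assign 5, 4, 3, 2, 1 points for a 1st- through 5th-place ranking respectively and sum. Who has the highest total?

Priya: 76·2 + 153·1 + 117·3 + 68·4 + 130·3 + 518·5 + 214·3 = 4550
Diego: 76·1 + 153·5 + 117·1 + 68·2 + 130·1 + 518·1 + 214·1 = 1956
Kwame: 76·5 + 153·4 + 117·4 + 68·1 + 130·2 + 518·2 + 214·2 = 3252
Yuki: 76·4 + 153·2 + 117·5 + 68·5 + 130·5 + 518·3 + 214·4 = 4595
Fatima: 76·3 + 153·3 + 117·2 + 68·3 + 130·4 + 518·4 + 214·5 = 4787
Fatima has the highest Borda score (4787).

Fatima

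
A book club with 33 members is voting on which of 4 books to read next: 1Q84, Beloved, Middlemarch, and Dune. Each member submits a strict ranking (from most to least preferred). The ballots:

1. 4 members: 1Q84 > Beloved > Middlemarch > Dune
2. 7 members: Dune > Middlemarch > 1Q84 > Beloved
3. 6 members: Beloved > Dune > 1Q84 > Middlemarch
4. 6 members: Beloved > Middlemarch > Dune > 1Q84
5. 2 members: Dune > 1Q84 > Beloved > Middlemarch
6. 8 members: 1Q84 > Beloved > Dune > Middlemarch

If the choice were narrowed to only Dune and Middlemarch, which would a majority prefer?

Dune

Voters preferring Dune to Middlemarch: 23; preferring Middlemarch to Dune: 10.
Dune wins the head-to-head.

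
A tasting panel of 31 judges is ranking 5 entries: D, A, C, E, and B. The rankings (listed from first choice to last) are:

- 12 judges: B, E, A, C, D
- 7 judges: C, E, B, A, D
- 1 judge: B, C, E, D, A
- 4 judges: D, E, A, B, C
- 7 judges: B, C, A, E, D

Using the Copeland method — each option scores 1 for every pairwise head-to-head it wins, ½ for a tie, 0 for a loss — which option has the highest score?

D: loses to A, C, E, and B → score 0.
A: beats D and C; loses to E and B → score 2.
C: beats D; loses to A, E, and B → score 1.
E: beats D, A, and C; loses to B → score 3.
B: beats D, A, C, and E → score 4.
B has the best pairwise record.

B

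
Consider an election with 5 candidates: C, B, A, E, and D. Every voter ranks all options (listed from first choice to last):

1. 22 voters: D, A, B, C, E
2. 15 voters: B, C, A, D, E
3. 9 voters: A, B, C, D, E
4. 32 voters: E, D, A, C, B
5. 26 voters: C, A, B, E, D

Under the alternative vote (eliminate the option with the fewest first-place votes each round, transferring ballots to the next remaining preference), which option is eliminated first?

Round 1: C 26, B 15, A 9, E 32, D 22. Eliminate A.

A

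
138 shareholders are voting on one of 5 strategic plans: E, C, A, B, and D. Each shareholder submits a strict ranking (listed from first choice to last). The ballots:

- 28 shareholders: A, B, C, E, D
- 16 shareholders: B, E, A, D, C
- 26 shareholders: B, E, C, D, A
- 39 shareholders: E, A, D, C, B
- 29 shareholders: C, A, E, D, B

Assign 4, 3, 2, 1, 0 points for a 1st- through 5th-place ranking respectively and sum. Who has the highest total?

E: 28·1 + 16·3 + 26·3 + 39·4 + 29·2 = 368
C: 28·2 + 16·0 + 26·2 + 39·1 + 29·4 = 263
A: 28·4 + 16·2 + 26·0 + 39·3 + 29·3 = 348
B: 28·3 + 16·4 + 26·4 + 39·0 + 29·0 = 252
D: 28·0 + 16·1 + 26·1 + 39·2 + 29·1 = 149
E has the highest Borda score (368).

E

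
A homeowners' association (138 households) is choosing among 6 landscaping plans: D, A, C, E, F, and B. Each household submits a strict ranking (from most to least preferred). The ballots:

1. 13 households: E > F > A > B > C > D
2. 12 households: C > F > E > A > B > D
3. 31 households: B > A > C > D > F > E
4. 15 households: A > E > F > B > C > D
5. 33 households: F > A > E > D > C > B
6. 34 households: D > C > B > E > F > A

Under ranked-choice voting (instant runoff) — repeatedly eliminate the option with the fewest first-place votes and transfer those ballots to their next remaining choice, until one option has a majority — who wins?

F

Round 1: D 34, A 15, C 12, E 13, F 33, B 31. Eliminate C.
Round 2: D 34, A 15, E 13, F 45, B 31. Eliminate E.
Round 3: D 34, A 15, F 58, B 31. Eliminate A.
Round 4: D 34, F 73, B 31. F has a majority.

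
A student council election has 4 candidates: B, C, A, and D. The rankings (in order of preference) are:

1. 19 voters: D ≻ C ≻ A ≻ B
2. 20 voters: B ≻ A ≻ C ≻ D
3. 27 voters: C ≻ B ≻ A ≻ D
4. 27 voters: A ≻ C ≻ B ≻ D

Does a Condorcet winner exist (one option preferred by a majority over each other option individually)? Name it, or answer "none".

none

Checking pairwise contests:
C beats B 73–20.
A beats C 47–46.
B beats A 47–46.
B beats D 74–19.
Every option loses at least one head-to-head, so there is no Condorcet winner.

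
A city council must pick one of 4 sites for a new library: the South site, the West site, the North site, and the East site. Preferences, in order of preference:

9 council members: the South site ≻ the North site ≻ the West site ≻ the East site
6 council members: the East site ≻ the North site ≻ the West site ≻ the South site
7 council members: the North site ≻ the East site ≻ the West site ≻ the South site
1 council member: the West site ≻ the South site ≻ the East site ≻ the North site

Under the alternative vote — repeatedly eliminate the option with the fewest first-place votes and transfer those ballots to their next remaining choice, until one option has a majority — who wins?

Round 1: the South site 9, the West site 1, the North site 7, the East site 6. Eliminate the West site.
Round 2: the South site 10, the North site 7, the East site 6. Eliminate the East site.
Round 3: the South site 10, the North site 13. The North site has a majority.

the North site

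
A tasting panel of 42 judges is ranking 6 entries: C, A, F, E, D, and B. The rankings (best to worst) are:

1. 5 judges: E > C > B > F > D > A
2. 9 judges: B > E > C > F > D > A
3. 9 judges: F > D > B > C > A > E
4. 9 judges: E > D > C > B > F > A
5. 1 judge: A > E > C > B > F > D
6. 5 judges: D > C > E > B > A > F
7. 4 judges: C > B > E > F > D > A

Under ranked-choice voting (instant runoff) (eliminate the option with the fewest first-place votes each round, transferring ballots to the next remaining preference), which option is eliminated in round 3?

Round 1: C 4, A 1, F 9, E 14, D 5, B 9. Eliminate A.
Round 2: C 4, F 9, E 15, D 5, B 9. Eliminate C.
Round 3: F 9, E 15, D 5, B 13. Eliminate D.

D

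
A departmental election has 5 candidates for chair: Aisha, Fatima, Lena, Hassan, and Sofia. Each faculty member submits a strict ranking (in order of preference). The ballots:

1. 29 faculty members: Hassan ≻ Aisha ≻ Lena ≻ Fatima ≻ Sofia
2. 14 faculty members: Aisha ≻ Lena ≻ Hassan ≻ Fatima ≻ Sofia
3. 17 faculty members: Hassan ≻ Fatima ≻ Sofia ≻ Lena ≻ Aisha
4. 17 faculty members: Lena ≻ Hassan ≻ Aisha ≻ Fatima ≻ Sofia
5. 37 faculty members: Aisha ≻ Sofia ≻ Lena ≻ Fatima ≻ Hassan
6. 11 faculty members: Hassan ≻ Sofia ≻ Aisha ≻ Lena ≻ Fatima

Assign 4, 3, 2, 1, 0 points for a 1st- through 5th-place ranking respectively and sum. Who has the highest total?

Aisha

Aisha: 29·3 + 14·4 + 17·0 + 17·2 + 37·4 + 11·2 = 347
Fatima: 29·1 + 14·1 + 17·3 + 17·1 + 37·1 + 11·0 = 148
Lena: 29·2 + 14·3 + 17·1 + 17·4 + 37·2 + 11·1 = 270
Hassan: 29·4 + 14·2 + 17·4 + 17·3 + 37·0 + 11·4 = 307
Sofia: 29·0 + 14·0 + 17·2 + 17·0 + 37·3 + 11·3 = 178
Aisha has the highest Borda score (347).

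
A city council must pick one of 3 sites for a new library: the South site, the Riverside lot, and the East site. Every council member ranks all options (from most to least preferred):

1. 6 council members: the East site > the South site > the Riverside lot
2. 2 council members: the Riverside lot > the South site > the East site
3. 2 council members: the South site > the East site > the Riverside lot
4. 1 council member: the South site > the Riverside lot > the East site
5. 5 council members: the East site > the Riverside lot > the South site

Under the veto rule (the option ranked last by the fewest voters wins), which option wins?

the East site

Last-place votes: the South site 5, the Riverside lot 8, the East site 3.
the East site is ranked last by the fewest voters, so the East site wins.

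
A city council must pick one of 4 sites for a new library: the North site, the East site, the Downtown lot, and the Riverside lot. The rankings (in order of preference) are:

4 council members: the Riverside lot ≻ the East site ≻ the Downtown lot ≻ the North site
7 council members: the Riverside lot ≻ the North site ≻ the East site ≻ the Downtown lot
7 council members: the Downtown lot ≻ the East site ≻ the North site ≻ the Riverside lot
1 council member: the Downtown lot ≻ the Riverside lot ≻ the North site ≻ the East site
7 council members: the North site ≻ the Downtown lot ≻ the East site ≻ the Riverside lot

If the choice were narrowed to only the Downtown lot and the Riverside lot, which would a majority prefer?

the Downtown lot

Voters preferring the Downtown lot to the Riverside lot: 15; preferring the Riverside lot to the Downtown lot: 11.
the Downtown lot wins the head-to-head.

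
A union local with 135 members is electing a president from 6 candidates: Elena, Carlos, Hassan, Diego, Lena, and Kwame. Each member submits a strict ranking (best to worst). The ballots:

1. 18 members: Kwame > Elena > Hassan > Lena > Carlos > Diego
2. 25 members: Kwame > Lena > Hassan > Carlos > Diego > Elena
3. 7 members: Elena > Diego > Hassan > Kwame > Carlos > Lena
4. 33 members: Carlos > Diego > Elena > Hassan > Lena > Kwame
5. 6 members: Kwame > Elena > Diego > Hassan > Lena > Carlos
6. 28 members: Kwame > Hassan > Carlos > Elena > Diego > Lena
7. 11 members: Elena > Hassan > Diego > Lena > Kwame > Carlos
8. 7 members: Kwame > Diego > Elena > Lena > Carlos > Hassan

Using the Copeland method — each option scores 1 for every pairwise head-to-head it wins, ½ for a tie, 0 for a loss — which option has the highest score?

Kwame

Elena: beats Hassan, Diego, and Lena; loses to Carlos and Kwame → score 3.
Carlos: beats Elena, Diego, and Lena; loses to Hassan and Kwame → score 3.
Hassan: beats Carlos, Diego, and Lena; loses to Elena and Kwame → score 3.
Diego: beats Lena; loses to Elena, Carlos, Hassan, and Kwame → score 1.
Lena: loses to Elena, Carlos, Hassan, Diego, and Kwame → score 0.
Kwame: beats Elena, Carlos, Hassan, Diego, and Lena → score 5.
Kwame has the best pairwise record.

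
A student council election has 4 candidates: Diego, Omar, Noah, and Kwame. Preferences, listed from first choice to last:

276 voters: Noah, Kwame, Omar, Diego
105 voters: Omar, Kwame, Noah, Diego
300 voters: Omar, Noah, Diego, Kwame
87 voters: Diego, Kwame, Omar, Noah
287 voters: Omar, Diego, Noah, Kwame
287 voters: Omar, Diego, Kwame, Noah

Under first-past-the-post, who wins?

First-place votes: Diego 87, Omar 979, Noah 276, Kwame 0.
Omar has the most first-place votes.

Omar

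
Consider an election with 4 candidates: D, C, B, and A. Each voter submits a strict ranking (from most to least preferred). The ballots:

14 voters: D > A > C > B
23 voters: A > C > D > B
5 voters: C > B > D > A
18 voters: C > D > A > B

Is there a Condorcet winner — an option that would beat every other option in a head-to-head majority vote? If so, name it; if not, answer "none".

Checking pairwise contests:
C beats D 46–14.
A beats C 37–23.
D beats B 55–5.
D beats A 37–23.
Every option loses at least one head-to-head, so there is no Condorcet winner.

none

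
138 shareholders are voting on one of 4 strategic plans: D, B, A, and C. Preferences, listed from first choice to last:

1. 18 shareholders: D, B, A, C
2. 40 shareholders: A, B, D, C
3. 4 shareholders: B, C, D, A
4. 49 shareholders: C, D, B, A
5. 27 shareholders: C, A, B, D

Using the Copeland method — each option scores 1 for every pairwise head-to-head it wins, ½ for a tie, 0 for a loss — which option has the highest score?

C

D: beats A; loses to B and C → score 1.
B: beats D and A; loses to C → score 2.
A: loses to D, B, and C → score 0.
C: beats D, B, and A → score 3.
C has the best pairwise record.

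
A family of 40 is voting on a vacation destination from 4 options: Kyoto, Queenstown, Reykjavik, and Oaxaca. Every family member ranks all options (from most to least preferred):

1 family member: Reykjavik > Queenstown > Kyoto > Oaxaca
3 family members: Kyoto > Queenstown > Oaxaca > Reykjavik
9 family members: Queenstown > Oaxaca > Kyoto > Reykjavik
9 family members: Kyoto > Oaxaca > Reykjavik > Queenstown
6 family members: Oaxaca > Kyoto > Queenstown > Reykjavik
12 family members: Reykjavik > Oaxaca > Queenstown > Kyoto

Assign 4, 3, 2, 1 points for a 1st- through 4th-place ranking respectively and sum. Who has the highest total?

Kyoto: 1·2 + 3·4 + 9·2 + 9·4 + 6·3 + 12·1 = 98
Queenstown: 1·3 + 3·3 + 9·4 + 9·1 + 6·2 + 12·2 = 93
Reykjavik: 1·4 + 3·1 + 9·1 + 9·2 + 6·1 + 12·4 = 88
Oaxaca: 1·1 + 3·2 + 9·3 + 9·3 + 6·4 + 12·3 = 121
Oaxaca has the highest Borda score (121).

Oaxaca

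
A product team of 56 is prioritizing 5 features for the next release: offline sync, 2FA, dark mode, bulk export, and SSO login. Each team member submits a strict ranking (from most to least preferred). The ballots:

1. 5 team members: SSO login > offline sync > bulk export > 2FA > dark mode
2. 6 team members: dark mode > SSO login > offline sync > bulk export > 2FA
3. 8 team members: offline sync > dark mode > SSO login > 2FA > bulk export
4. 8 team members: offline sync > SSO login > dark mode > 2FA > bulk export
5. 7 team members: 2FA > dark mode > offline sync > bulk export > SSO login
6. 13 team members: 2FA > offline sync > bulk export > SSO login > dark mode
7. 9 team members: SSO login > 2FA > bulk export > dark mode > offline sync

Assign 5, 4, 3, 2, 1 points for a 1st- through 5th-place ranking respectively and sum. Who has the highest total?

offline sync: 5·4 + 6·3 + 8·5 + 8·5 + 7·3 + 13·4 + 9·1 = 200
2FA: 5·2 + 6·1 + 8·2 + 8·2 + 7·5 + 13·5 + 9·4 = 184
dark mode: 5·1 + 6·5 + 8·4 + 8·3 + 7·4 + 13·1 + 9·2 = 150
bulk export: 5·3 + 6·2 + 8·1 + 8·1 + 7·2 + 13·3 + 9·3 = 123
SSO login: 5·5 + 6·4 + 8·3 + 8·4 + 7·1 + 13·2 + 9·5 = 183
offline sync has the highest Borda score (200).

offline sync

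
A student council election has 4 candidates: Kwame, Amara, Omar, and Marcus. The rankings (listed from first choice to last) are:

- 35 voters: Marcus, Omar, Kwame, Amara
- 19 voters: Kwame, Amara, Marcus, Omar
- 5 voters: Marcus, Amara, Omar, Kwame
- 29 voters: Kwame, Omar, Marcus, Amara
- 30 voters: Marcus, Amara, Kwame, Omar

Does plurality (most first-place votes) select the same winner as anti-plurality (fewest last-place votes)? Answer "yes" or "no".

Plurality — first-place votes: Kwame 48, Amara 0, Omar 0, Marcus 70. Winner: Marcus.
Anti-plurality — last-place votes: Kwame 5, Amara 64, Omar 49, Marcus 0. Winner: Marcus.
The two methods agree.

yes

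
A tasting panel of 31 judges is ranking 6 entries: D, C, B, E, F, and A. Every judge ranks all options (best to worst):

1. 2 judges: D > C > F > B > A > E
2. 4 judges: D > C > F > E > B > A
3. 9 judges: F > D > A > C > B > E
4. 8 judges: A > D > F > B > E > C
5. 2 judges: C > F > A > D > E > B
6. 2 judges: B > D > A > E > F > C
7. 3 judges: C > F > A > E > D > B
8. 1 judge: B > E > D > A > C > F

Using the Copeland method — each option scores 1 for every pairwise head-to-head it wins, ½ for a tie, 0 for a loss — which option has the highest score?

D: beats C, B, E, F, and A → score 5.
C: beats B and E; loses to D, F, and A → score 2.
B: beats E; loses to D, C, F, and A → score 1.
E: loses to D, C, B, F, and A → score 0.
F: beats C, B, E, and A; loses to D → score 4.
A: beats C, B, and E; loses to D and F → score 3.
D has the best pairwise record.

D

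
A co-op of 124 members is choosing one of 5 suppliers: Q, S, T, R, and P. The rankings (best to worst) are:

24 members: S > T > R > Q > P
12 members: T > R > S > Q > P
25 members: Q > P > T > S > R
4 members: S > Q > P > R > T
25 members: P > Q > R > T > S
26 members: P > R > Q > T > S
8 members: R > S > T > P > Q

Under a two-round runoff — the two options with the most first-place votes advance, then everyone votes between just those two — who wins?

P

Round 1 first-place votes: Q 25, S 28, T 12, R 8, P 51.
P and S advance.
Runoff: P is preferred to S by 76 voters; S by 48.
P wins the runoff.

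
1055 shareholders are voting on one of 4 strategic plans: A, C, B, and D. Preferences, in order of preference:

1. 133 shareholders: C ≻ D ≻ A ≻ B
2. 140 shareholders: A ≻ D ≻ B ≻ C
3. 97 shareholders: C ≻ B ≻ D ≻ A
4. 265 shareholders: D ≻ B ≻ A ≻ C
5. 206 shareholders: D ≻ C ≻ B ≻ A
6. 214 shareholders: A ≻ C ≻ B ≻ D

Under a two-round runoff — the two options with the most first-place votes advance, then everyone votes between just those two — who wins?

Round 1 first-place votes: A 354, C 230, B 0, D 471.
D and A advance.
Runoff: D is preferred to A by 701 voters; A by 354.
D wins the runoff.

D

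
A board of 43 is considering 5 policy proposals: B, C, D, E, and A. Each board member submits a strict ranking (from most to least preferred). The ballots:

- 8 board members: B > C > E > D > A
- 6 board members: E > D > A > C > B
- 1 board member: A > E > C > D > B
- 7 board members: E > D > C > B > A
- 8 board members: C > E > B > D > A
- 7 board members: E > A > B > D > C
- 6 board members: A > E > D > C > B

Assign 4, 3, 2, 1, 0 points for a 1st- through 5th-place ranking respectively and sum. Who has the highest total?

B: 8·4 + 6·0 + 1·0 + 7·1 + 8·2 + 7·2 + 6·0 = 69
C: 8·3 + 6·1 + 1·2 + 7·2 + 8·4 + 7·0 + 6·1 = 84
D: 8·1 + 6·3 + 1·1 + 7·3 + 8·1 + 7·1 + 6·2 = 75
E: 8·2 + 6·4 + 1·3 + 7·4 + 8·3 + 7·4 + 6·3 = 141
A: 8·0 + 6·2 + 1·4 + 7·0 + 8·0 + 7·3 + 6·4 = 61
E has the highest Borda score (141).

E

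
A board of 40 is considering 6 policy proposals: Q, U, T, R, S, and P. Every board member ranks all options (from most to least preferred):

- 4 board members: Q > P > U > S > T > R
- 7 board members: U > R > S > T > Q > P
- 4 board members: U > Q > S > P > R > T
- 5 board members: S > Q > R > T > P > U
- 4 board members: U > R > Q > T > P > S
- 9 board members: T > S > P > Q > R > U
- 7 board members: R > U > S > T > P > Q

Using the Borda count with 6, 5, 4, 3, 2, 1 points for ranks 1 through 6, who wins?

S

Q: 4·6 + 7·2 + 4·5 + 5·5 + 4·4 + 9·3 + 7·1 = 133
U: 4·4 + 7·6 + 4·6 + 5·1 + 4·6 + 9·1 + 7·5 = 155
T: 4·2 + 7·3 + 4·1 + 5·3 + 4·3 + 9·6 + 7·3 = 135
R: 4·1 + 7·5 + 4·2 + 5·4 + 4·5 + 9·2 + 7·6 = 147
S: 4·3 + 7·4 + 4·4 + 5·6 + 4·1 + 9·5 + 7·4 = 163
P: 4·5 + 7·1 + 4·3 + 5·2 + 4·2 + 9·4 + 7·2 = 107
S has the highest Borda score (163).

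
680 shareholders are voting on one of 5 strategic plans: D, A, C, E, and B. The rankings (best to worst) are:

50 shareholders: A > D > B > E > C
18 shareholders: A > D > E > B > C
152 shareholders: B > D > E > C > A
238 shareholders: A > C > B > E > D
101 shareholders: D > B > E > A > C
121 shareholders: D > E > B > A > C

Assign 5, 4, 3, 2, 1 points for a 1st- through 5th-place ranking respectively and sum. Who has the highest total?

B

D: 50·4 + 18·4 + 152·4 + 238·1 + 101·5 + 121·5 = 2228
A: 50·5 + 18·5 + 152·1 + 238·5 + 101·2 + 121·2 = 2126
C: 50·1 + 18·1 + 152·2 + 238·4 + 101·1 + 121·1 = 1546
E: 50·2 + 18·3 + 152·3 + 238·2 + 101·3 + 121·4 = 1873
B: 50·3 + 18·2 + 152·5 + 238·3 + 101·4 + 121·3 = 2427
B has the highest Borda score (2427).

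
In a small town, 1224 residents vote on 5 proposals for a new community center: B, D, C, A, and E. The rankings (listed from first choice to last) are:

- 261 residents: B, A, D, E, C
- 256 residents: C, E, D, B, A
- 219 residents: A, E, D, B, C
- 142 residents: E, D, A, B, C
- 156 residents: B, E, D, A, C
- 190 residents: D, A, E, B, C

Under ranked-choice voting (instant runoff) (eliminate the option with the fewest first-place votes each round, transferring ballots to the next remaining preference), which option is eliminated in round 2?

Round 1: B 417, D 190, C 256, A 219, E 142. Eliminate E.
Round 2: B 417, D 332, C 256, A 219. Eliminate A.

A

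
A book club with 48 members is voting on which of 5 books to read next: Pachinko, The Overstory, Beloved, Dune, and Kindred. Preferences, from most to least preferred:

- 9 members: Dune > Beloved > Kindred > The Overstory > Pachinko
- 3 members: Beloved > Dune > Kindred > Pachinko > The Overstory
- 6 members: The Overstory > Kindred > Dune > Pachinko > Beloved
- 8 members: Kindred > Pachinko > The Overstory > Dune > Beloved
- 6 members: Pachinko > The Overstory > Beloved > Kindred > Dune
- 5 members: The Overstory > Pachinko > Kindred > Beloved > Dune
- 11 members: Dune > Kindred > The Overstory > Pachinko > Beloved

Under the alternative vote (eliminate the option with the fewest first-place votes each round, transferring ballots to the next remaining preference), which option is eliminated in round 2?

Pachinko

Round 1: Pachinko 6, The Overstory 11, Beloved 3, Dune 20, Kindred 8. Eliminate Beloved.
Round 2: Pachinko 6, The Overstory 11, Dune 23, Kindred 8. Eliminate Pachinko.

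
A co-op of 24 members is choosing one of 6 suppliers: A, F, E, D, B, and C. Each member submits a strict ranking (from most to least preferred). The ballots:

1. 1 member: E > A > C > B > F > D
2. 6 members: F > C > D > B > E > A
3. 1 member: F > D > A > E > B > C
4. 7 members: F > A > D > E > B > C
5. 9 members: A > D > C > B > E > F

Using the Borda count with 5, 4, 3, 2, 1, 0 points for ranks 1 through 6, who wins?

A: 1·4 + 6·0 + 1·3 + 7·4 + 9·5 = 80
F: 1·1 + 6·5 + 1·5 + 7·5 + 9·0 = 71
E: 1·5 + 6·1 + 1·2 + 7·2 + 9·1 = 36
D: 1·0 + 6·3 + 1·4 + 7·3 + 9·4 = 79
B: 1·2 + 6·2 + 1·1 + 7·1 + 9·2 = 40
C: 1·3 + 6·4 + 1·0 + 7·0 + 9·3 = 54
A has the highest Borda score (80).

A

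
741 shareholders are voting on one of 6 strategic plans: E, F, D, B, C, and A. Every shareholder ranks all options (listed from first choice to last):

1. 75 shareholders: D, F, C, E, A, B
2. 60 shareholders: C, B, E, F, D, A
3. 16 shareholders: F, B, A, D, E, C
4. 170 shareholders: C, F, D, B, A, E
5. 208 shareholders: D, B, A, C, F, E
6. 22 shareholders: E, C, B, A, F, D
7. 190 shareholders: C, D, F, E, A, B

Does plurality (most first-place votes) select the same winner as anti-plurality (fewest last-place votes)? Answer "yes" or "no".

no

Plurality — first-place votes: E 22, F 16, D 283, B 0, C 420, A 0. Winner: C.
Anti-plurality — last-place votes: E 378, F 0, D 22, B 265, C 16, A 60. Winner: F.
The two methods disagree.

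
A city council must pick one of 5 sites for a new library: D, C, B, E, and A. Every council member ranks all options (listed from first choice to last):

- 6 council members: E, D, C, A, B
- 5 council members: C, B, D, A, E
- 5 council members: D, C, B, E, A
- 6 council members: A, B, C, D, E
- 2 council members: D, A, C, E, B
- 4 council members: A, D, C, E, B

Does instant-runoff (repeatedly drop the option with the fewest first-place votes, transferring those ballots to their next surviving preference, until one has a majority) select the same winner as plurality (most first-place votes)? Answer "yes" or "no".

no

Instant-runoff — R1 D 7, C 5, B 0, E 6, A 10 (B out); R2 D 7, C 5, E 6, A 10 (C out); R3 D 12, E 6, A 10 (E out); R4 D 18, A 10 (D winner). Winner: D.
Plurality — first-place votes: D 7, C 5, B 0, E 6, A 10. Winner: A.
The two methods disagree.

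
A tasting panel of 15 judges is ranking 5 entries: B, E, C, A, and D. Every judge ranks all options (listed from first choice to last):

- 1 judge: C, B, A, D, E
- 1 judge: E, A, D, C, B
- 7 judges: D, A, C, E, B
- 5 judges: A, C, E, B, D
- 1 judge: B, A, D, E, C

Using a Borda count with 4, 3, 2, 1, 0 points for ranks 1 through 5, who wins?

B: 1·3 + 1·0 + 7·0 + 5·1 + 1·4 = 12
E: 1·0 + 1·4 + 7·1 + 5·2 + 1·1 = 22
C: 1·4 + 1·1 + 7·2 + 5·3 + 1·0 = 34
A: 1·2 + 1·3 + 7·3 + 5·4 + 1·3 = 49
D: 1·1 + 1·2 + 7·4 + 5·0 + 1·2 = 33
A has the highest Borda score (49).

A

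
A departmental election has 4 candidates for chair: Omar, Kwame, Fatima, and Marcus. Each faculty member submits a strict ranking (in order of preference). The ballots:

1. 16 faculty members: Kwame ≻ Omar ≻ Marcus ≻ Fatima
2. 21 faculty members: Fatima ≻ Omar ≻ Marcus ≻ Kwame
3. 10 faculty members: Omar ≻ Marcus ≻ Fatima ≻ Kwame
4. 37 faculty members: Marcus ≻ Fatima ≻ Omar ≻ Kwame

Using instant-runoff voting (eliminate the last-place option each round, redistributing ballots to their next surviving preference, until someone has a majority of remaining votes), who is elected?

Marcus

Round 1: Omar 10, Kwame 16, Fatima 21, Marcus 37. Eliminate Omar.
Round 2: Kwame 16, Fatima 21, Marcus 47. Marcus has a majority.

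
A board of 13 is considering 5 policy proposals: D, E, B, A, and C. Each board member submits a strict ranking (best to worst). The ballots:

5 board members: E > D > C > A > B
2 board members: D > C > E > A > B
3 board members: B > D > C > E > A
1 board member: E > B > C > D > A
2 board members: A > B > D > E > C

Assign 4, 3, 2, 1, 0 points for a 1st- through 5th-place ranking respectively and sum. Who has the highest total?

D

D: 5·3 + 2·4 + 3·3 + 1·1 + 2·2 = 37
E: 5·4 + 2·2 + 3·1 + 1·4 + 2·1 = 33
B: 5·0 + 2·0 + 3·4 + 1·3 + 2·3 = 21
A: 5·1 + 2·1 + 3·0 + 1·0 + 2·4 = 15
C: 5·2 + 2·3 + 3·2 + 1·2 + 2·0 = 24
D has the highest Borda score (37).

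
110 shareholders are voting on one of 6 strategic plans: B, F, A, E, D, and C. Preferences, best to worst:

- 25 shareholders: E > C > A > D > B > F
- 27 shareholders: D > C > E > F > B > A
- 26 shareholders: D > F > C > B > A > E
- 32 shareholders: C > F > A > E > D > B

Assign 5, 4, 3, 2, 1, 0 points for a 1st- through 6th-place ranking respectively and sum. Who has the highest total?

C

B: 25·1 + 27·1 + 26·2 + 32·0 = 104
F: 25·0 + 27·2 + 26·4 + 32·4 = 286
A: 25·3 + 27·0 + 26·1 + 32·3 = 197
E: 25·5 + 27·3 + 26·0 + 32·2 = 270
D: 25·2 + 27·5 + 26·5 + 32·1 = 347
C: 25·4 + 27·4 + 26·3 + 32·5 = 446
C has the highest Borda score (446).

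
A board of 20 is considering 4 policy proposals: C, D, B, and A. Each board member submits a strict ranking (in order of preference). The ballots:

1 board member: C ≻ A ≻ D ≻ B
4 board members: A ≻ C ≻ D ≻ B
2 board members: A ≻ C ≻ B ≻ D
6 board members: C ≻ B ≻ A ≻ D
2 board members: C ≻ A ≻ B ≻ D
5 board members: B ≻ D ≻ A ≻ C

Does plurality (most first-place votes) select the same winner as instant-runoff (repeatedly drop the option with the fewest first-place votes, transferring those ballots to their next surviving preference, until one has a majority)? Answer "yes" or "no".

Plurality — first-place votes: C 9, D 0, B 5, A 6. Winner: C.
Instant-runoff — R1 C 9, D 0, B 5, A 6 (D out); R2 C 9, B 5, A 6 (B out); R3 C 9, A 11 (A winner). Winner: A.
The two methods disagree.

no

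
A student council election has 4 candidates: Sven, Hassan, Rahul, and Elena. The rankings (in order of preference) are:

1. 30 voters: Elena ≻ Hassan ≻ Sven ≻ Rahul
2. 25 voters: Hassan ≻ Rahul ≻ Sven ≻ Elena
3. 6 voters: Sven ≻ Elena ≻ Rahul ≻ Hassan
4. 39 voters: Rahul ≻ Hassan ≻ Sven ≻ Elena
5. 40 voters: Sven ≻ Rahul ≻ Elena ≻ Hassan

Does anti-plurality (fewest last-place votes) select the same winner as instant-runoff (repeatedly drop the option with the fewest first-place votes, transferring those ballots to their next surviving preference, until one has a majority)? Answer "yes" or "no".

yes

Anti-plurality — last-place votes: Sven 0, Hassan 46, Rahul 30, Elena 64. Winner: Sven.
Instant-runoff — R1 Sven 46, Hassan 25, Rahul 39, Elena 30 (Hassan out); R2 Sven 46, Rahul 64, Elena 30 (Elena out); R3 Sven 76, Rahul 64 (Sven winner). Winner: Sven.
The two methods agree.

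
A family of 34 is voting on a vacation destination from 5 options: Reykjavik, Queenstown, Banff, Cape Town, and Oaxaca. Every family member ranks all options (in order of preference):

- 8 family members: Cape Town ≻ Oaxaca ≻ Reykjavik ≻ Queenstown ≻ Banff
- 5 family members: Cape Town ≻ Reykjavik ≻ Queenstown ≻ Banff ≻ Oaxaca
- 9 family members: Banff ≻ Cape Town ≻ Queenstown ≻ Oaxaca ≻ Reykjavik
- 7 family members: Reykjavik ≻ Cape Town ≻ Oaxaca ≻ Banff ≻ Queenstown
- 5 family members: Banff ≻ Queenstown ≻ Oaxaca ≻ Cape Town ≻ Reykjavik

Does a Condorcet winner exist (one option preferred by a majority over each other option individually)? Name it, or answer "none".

Cape Town

Cape Town vs Reykjavik: 27–7 for Cape Town.
Cape Town vs Queenstown: 29–5 for Cape Town.
Cape Town vs Banff: 20–14 for Cape Town.
Cape Town vs Oaxaca: 29–5 for Cape Town.
Cape Town beats every other option head-to-head.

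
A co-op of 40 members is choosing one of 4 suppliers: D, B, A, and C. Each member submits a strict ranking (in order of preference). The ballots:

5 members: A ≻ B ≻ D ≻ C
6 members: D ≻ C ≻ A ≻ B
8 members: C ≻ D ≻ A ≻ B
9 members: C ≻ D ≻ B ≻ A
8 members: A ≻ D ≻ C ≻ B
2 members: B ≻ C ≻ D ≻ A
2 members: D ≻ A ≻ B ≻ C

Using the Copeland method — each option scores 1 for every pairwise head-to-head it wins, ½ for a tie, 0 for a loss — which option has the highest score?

D

D: beats B, A, and C → score 3.
B: loses to D, A, and C → score 0.
A: beats B; loses to D and C → score 1.
C: beats B and A; loses to D → score 2.
D has the best pairwise record.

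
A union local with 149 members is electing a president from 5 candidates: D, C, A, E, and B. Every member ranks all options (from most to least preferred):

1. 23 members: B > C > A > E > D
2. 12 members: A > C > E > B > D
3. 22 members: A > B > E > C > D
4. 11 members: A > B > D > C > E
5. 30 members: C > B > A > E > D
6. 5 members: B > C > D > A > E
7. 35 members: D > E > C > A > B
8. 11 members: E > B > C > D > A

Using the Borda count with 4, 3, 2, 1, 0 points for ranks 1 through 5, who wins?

C

D: 23·0 + 12·0 + 22·0 + 11·2 + 30·0 + 5·2 + 35·4 + 11·1 = 183
C: 23·3 + 12·3 + 22·1 + 11·1 + 30·4 + 5·3 + 35·2 + 11·2 = 365
A: 23·2 + 12·4 + 22·4 + 11·4 + 30·2 + 5·1 + 35·1 + 11·0 = 326
E: 23·1 + 12·2 + 22·2 + 11·0 + 30·1 + 5·0 + 35·3 + 11·4 = 270
B: 23·4 + 12·1 + 22·3 + 11·3 + 30·3 + 5·4 + 35·0 + 11·3 = 346
C has the highest Borda score (365).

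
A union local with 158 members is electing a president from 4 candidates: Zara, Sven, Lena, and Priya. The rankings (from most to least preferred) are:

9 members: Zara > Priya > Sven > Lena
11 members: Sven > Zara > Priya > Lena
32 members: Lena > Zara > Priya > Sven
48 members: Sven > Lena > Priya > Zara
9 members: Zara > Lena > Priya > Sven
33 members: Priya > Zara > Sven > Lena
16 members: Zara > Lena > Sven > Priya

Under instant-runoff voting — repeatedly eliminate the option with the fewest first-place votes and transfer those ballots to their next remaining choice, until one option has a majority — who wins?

Round 1: Zara 34, Sven 59, Lena 32, Priya 33. Eliminate Lena.
Round 2: Zara 66, Sven 59, Priya 33. Eliminate Priya.
Round 3: Zara 99, Sven 59. Zara has a majority.

Zara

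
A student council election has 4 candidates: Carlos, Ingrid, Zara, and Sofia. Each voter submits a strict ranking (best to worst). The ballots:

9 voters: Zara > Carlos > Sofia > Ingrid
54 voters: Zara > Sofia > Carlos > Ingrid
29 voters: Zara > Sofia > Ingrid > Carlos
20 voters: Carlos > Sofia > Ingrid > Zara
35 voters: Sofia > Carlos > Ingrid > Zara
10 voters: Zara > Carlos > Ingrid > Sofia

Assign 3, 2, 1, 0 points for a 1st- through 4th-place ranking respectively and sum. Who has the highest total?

Sofia

Carlos: 9·2 + 54·1 + 29·0 + 20·3 + 35·2 + 10·2 = 222
Ingrid: 9·0 + 54·0 + 29·1 + 20·1 + 35·1 + 10·1 = 94
Zara: 9·3 + 54·3 + 29·3 + 20·0 + 35·0 + 10·3 = 306
Sofia: 9·1 + 54·2 + 29·2 + 20·2 + 35·3 + 10·0 = 320
Sofia has the highest Borda score (320).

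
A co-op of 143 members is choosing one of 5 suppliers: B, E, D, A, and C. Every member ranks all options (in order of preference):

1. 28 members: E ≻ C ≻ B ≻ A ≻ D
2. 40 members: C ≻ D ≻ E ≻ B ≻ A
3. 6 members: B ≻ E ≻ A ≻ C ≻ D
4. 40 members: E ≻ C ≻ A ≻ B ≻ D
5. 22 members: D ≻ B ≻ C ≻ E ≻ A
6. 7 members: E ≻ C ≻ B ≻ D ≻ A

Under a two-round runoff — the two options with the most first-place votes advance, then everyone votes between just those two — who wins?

Round 1 first-place votes: B 6, E 75, D 22, A 0, C 40.
E and C advance.
Runoff: E is preferred to C by 81 voters; C by 62.
E wins the runoff.

E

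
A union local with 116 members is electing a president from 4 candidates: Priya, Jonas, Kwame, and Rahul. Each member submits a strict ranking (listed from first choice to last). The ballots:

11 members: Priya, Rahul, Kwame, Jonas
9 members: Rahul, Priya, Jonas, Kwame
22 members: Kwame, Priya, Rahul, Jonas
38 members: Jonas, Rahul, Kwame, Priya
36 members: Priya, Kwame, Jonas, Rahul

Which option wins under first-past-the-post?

First-place votes: Priya 47, Jonas 38, Kwame 22, Rahul 9.
Priya has the most first-place votes.

Priya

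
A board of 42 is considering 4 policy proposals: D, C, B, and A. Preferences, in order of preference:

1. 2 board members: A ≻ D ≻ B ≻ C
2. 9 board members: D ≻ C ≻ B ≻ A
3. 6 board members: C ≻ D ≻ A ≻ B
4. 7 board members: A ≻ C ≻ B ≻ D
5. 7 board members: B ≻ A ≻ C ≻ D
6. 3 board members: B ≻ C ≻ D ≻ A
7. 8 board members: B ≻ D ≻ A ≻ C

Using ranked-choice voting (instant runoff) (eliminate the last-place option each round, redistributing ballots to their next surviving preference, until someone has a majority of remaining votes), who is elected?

B

Round 1: D 9, C 6, B 18, A 9. Eliminate C.
Round 2: D 15, B 18, A 9. Eliminate A.
Round 3: D 17, B 25. B has a majority.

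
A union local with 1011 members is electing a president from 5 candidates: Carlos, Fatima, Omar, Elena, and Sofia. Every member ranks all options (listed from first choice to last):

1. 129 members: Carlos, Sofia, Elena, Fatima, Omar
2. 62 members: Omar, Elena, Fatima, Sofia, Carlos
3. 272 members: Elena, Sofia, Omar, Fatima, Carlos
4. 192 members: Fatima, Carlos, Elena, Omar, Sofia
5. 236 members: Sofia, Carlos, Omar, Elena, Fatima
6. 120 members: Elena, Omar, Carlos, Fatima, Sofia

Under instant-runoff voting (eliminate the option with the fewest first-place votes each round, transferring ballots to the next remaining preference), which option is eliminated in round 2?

Round 1: Carlos 129, Fatima 192, Omar 62, Elena 392, Sofia 236. Eliminate Omar.
Round 2: Carlos 129, Fatima 192, Elena 454, Sofia 236. Eliminate Carlos.

Carlos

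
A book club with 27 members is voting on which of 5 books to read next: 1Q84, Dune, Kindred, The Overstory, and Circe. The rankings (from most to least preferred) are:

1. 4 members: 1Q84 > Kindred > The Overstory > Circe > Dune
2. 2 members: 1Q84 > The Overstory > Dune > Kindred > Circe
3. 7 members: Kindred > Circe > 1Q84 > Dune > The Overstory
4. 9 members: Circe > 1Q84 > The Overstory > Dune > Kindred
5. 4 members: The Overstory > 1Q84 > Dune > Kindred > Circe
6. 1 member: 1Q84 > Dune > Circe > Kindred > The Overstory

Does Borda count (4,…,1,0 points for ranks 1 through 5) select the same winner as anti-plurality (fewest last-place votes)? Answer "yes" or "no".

Borda — scores: 1Q84 81, Dune 31, Kindred 47, The Overstory 48, Circe 63. Winner: 1Q84.
Anti-plurality — last-place votes: 1Q84 0, Dune 4, Kindred 9, The Overstory 8, Circe 6. Winner: 1Q84.
The two methods agree.

yes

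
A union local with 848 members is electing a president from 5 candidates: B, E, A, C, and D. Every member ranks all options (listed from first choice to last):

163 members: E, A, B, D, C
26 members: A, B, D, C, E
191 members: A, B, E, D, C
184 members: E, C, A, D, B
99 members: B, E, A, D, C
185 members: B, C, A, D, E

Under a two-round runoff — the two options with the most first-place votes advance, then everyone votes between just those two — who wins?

B

Round 1 first-place votes: B 284, E 347, A 217, C 0, D 0.
E and B advance.
Runoff: E is preferred to B by 347 voters; B by 501.
B wins the runoff.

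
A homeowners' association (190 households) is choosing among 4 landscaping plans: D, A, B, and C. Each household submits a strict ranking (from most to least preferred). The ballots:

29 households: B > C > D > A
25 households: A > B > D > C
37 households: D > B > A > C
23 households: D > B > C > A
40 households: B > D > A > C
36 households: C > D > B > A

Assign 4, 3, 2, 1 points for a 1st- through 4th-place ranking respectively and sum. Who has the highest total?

D: 29·2 + 25·2 + 37·4 + 23·4 + 40·3 + 36·3 = 576
A: 29·1 + 25·4 + 37·2 + 23·1 + 40·2 + 36·1 = 342
B: 29·4 + 25·3 + 37·3 + 23·3 + 40·4 + 36·2 = 603
C: 29·3 + 25·1 + 37·1 + 23·2 + 40·1 + 36·4 = 379
B has the highest Borda score (603).

B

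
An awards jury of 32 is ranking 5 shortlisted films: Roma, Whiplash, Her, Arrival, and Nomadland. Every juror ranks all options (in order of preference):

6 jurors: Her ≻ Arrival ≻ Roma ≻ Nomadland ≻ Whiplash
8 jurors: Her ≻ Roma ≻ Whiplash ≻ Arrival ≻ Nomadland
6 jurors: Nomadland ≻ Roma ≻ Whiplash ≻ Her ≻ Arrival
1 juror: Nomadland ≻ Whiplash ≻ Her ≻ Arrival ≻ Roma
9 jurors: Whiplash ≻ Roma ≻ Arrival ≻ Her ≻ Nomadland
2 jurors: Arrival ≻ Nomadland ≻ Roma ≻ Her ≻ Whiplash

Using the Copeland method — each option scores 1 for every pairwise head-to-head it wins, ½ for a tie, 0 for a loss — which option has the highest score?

Roma

Roma: beats Whiplash, Her, Arrival, and Nomadland → score 4.
Whiplash: beats Arrival and Nomadland; ties Her; loses to Roma → score 2.5.
Her: beats Arrival and Nomadland; ties Whiplash; loses to Roma → score 2.5.
Arrival: beats Nomadland; loses to Roma, Whiplash, and Her → score 1.
Nomadland: loses to Roma, Whiplash, Her, and Arrival → score 0.
Roma has the best pairwise record.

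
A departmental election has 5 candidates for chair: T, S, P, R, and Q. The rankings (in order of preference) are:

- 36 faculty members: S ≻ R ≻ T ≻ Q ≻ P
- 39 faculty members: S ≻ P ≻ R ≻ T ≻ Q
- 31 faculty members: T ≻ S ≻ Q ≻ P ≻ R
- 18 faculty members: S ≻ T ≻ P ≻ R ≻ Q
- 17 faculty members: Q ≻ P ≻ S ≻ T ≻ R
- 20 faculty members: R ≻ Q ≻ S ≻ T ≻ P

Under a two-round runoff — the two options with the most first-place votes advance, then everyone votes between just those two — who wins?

Round 1 first-place votes: T 31, S 93, P 0, R 20, Q 17.
S and T advance.
Runoff: S is preferred to T by 130 voters; T by 31.
S wins the runoff.

S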